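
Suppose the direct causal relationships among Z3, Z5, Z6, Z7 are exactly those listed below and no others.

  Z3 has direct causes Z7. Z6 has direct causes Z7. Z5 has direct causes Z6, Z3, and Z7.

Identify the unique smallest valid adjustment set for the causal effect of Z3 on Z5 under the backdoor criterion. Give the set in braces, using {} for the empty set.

{Z7}

Variables eligible for adjustment (non-descendants of Z3, excluding Z3 and Z5): {Z6, Z7}.
Backdoor paths from Z3 to Z5:
  P1: Z3 <- Z7 -> Z6 -> Z5
  P2: Z3 <- Z7 -> Z5
The empty set is not sufficient: P1 (Z3 <- Z7 -> Z6 -> Z5) has no collider blocking it and no conditioned non-collider, so it is open.
Try {Z7}:
  P1: blocked at fork node Z7 ∈ conditioning set.
  P2: blocked at fork node Z7 ∈ conditioning set.
{Z7} contains no descendant of Z3 and blocks every backdoor path.
No other singleton works — e.g. {Z6} leaves P2 open — so {Z7} is the unique smallest valid adjustment set.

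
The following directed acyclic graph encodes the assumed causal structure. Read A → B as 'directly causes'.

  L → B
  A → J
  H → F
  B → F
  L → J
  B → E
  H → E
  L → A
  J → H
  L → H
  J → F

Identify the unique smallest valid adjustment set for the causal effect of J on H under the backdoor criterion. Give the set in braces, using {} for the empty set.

{L}

Variables eligible for adjustment (non-descendants of J, excluding J and H): {A, B, L}.
Backdoor paths from J to H:
  P1: J <- L -> H
  P2: J <- L -> B -> E <- H
  P3: J <- L -> B -> F <- H
  P4: J <- A <- L -> H
  P5: J <- A <- L -> B -> E <- H
  P6: J <- A <- L -> B -> F <- H
The empty set is not sufficient: P1 (J <- L -> H) has no collider blocking it and no conditioned non-collider, so it is open.
Try {L}:
  P1: blocked at fork node L ∈ conditioning set.
  P2: blocked at fork node L ∈ conditioning set.
  P3: blocked at fork node L ∈ conditioning set.
  P4: blocked at fork node L ∈ conditioning set.
  P5: blocked at fork node L ∈ conditioning set.
  P6: blocked at fork node L ∈ conditioning set.
{L} contains no descendant of J and blocks every backdoor path.
No other singleton works — e.g. {A} leaves P1 open — so {L} is the unique smallest valid adjustment set.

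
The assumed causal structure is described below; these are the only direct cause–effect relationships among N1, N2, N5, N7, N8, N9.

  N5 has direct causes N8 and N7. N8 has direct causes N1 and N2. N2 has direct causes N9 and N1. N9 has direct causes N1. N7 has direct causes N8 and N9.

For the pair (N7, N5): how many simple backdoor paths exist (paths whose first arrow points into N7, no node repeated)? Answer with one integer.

A backdoor path from N7 to N5 is any simple undirected path whose first edge points into N7 (i.e. leaves N7 via a parent).
Parents of N7: {N8, N9}.
Enumerating:
  P1: N7 <- N9 <- N1 -> N2 -> N8 -> N5
  P2: N7 <- N9 <- N1 -> N8 -> N5
  P3: N7 <- N9 -> N2 <- N1 -> N8 -> N5
  P4: N7 <- N9 -> N2 -> N8 -> N5
  P5: N7 <- N8 -> N5
That exhausts the simple backdoor paths. Count: 5.

5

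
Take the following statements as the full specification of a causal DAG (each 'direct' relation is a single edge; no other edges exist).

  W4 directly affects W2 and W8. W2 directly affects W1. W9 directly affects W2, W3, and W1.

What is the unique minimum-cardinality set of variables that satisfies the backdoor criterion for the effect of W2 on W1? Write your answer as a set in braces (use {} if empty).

{W9}

Variables eligible for adjustment (non-descendants of W2, excluding W2 and W1): {W3, W4, W8, W9}.
Backdoor paths from W2 to W1:
  P1: W2 <- W9 -> W1
The empty set is not sufficient: P1 (W2 <- W9 -> W1) has no collider blocking it and no conditioned non-collider, so it is open.
Try {W9}:
  P1: blocked at fork node W9 ∈ conditioning set.
{W9} contains no descendant of W2 and blocks every backdoor path.
No other singleton works — e.g. {W4} leaves P1 open — so {W9} is the unique smallest valid adjustment set.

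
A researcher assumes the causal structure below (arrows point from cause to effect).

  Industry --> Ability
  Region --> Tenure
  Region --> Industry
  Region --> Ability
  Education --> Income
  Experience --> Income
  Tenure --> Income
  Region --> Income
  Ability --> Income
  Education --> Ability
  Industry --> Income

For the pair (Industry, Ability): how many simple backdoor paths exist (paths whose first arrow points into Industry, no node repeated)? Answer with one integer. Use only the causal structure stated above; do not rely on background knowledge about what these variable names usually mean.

A backdoor path from Industry to Ability is any simple undirected path whose first edge points into Industry (i.e. leaves Industry via a parent).
Parents of Industry: {Region}.
Enumerating:
  P1: Industry <- Region -> Tenure -> Income <- Education -> Ability
  P2: Industry <- Region -> Tenure -> Income <- Ability
  P3: Industry <- Region -> Ability
  P4: Industry <- Region -> Income <- Education -> Ability
  P5: Industry <- Region -> Income <- Ability
That exhausts the simple backdoor paths. Count: 5.

5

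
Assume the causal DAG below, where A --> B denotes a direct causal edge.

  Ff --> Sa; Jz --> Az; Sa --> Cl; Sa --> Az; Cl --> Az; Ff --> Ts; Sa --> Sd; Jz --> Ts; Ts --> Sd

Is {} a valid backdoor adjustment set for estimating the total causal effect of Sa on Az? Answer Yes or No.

Yes

Backdoor paths from Sa to Az (paths whose first edge points into Sa):
  P1: Sa <- Ff -> Ts <- Jz -> Az
Condition 1 (no descendant of Sa in the set): holds — descendants of Sa are {Az, Cl, Sd}; none are in {}.
Condition 2 (every backdoor path blocked by {}):
  P1: blocked at collider Ts (neither it nor any descendant is in the conditioning set).
{} satisfies the backdoor criterion.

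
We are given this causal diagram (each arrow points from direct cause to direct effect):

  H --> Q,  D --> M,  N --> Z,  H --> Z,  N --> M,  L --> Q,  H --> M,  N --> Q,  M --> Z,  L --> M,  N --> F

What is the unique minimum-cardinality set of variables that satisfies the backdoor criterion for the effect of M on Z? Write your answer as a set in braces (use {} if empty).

{H, N}

Variables eligible for adjustment (non-descendants of M, excluding M and Z): {D, F, H, L, N, Q}.
Backdoor paths from M to Z:
  P1: M <- L -> Q <- H -> Z
  P2: M <- L -> Q <- N -> Z
  P3: M <- H -> Z
  P4: M <- H -> Q <- N -> Z
  P5: M <- N -> Z
  P6: M <- N -> Q <- H -> Z
The empty set is not sufficient: P3 (M <- H -> Z) has no collider blocking it and no conditioned non-collider, so it is open.
Try {H, N}:
  P1: blocked at collider Q (neither it nor any descendant is in the conditioning set).
  P2: blocked at collider Q (neither it nor any descendant is in the conditioning set).
  P3: blocked at fork node H ∈ conditioning set.
  P4: blocked at fork node H ∈ conditioning set.
  P5: blocked at fork node N ∈ conditioning set.
  P6: blocked at fork node N ∈ conditioning set.
{H, N} contains no descendant of M and blocks every backdoor path.
Every element of {H, N} is needed (dropping H leaves P3 open; dropping N leaves P5 open), so no proper subset is valid.
Among all size-2 subsets of the eligible variables, only {H, N} blocks every backdoor path, so it is the unique smallest valid adjustment set.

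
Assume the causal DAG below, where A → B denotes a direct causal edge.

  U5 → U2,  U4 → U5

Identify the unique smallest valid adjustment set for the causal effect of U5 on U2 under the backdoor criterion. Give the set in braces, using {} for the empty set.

{}

Variables eligible for adjustment (non-descendants of U5, excluding U5 and U2): {U4}.
Backdoor paths from U5 to U2:
  (none)
With no backdoor paths the empty set already satisfies the criterion, and it is trivially minimal.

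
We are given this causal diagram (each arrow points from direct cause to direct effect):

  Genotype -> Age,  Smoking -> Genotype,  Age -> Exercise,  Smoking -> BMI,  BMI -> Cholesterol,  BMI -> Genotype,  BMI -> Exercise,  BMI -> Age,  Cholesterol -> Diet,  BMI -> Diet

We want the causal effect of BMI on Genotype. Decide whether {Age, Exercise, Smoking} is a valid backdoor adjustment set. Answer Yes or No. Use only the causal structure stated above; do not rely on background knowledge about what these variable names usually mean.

Backdoor paths from BMI to Genotype (paths whose first edge points into BMI):
  P1: BMI <- Smoking -> Genotype
Condition 1 (no descendant of BMI in the set): FAILS — Age and Exercise are descendants of BMI.
Condition 2 (every backdoor path blocked by {Age, Exercise, Smoking}):
  P1: blocked at fork node Smoking ∈ conditioning set.
{Age, Exercise, Smoking} does not satisfy the backdoor criterion.

No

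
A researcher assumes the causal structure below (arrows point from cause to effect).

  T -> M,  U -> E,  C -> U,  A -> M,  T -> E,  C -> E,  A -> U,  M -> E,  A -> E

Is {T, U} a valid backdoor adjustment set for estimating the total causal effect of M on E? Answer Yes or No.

No

Backdoor paths from M to E (paths whose first edge points into M):
  P1: M <- A -> U <- C -> E
  P2: M <- A -> U -> E
  P3: M <- A -> E
  P4: M <- T -> E
Condition 1 (no descendant of M in the set): holds — descendants of M are {E}; none are in {T, U}.
Condition 2 (every backdoor path blocked by {T, U}):
  P1: open — collider(s) U are conditioned on (or have a conditioned descendant) and no non-collider on the path is in the set.
  P2: blocked at chain node U ∈ conditioning set.
  P3: open — no interior node is in the conditioning set.
  P4: blocked at fork node T ∈ conditioning set.
{T, U} does not satisfy the backdoor criterion.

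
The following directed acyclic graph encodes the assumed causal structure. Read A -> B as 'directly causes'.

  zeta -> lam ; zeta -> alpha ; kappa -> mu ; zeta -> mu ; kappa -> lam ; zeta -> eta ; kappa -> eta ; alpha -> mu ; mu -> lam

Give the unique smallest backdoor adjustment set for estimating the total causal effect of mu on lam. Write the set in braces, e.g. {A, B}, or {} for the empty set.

Variables eligible for adjustment (non-descendants of mu, excluding mu and lam): {alpha, eta, kappa, zeta}.
Backdoor paths from mu to lam:
  P1: mu <- kappa -> eta <- zeta -> lam
  P2: mu <- kappa -> lam
  P3: mu <- zeta -> eta <- kappa -> lam
  P4: mu <- zeta -> lam
  P5: mu <- alpha <- zeta -> eta <- kappa -> lam
  P6: mu <- alpha <- zeta -> lam
The empty set is not sufficient: P2 (mu <- kappa -> lam) has no collider blocking it and no conditioned non-collider, so it is open.
Try {kappa, zeta}:
  P1: blocked at fork node kappa ∈ conditioning set.
  P2: blocked at fork node kappa ∈ conditioning set.
  P3: blocked at fork node zeta ∈ conditioning set.
  P4: blocked at fork node zeta ∈ conditioning set.
  P5: blocked at fork node zeta ∈ conditioning set.
  P6: blocked at fork node zeta ∈ conditioning set.
{kappa, zeta} contains no descendant of mu and blocks every backdoor path.
Every element of {kappa, zeta} is needed (dropping kappa leaves P2 open; dropping zeta leaves P4 open), so no proper subset is valid.
Among all size-2 subsets of the eligible variables, only {kappa, zeta} blocks every backdoor path, so it is the unique smallest valid adjustment set.

{kappa, zeta}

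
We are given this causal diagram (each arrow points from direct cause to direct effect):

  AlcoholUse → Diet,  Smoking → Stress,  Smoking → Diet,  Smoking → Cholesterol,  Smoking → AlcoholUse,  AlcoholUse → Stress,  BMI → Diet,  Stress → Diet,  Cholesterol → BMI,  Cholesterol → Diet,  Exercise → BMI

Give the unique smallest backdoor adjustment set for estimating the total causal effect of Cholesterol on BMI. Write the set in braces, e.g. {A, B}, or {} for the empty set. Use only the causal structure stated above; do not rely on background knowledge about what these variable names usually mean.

Variables eligible for adjustment (non-descendants of Cholesterol, excluding Cholesterol and BMI): {AlcoholUse, Exercise, Smoking, Stress}.
Backdoor paths from Cholesterol to BMI:
  P1: Cholesterol <- Smoking -> AlcoholUse -> Stress -> Diet <- BMI
  P2: Cholesterol <- Smoking -> AlcoholUse -> Diet <- BMI
  P3: Cholesterol <- Smoking -> Stress <- AlcoholUse -> Diet <- BMI
  P4: Cholesterol <- Smoking -> Stress -> Diet <- BMI
  P5: Cholesterol <- Smoking -> Diet <- BMI
Each backdoor path contains an unconditioned collider, so every path is already blocked with the empty conditioning set:
  P1: blocked at collider Diet (neither it nor any descendant is in the conditioning set).
  P2: blocked at collider Diet (neither it nor any descendant is in the conditioning set).
  P3: blocked at collider Stress (neither it nor any descendant is in the conditioning set).
  P4: blocked at collider Diet (neither it nor any descendant is in the conditioning set).
  P5: blocked at collider Diet (neither it nor any descendant is in the conditioning set).
The empty set is therefore the unique smallest valid set.

{}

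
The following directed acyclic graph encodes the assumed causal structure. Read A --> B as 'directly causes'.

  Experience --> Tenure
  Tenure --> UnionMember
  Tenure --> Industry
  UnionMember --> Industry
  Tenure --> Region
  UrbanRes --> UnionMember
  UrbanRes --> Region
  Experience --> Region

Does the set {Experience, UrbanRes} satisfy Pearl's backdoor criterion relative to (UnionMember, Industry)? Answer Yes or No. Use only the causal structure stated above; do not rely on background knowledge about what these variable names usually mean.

Backdoor paths from UnionMember to Industry (paths whose first edge points into UnionMember):
  P1: UnionMember <- Tenure -> Industry
  P2: UnionMember <- UrbanRes -> Region <- Experience -> Tenure -> Industry
  P3: UnionMember <- UrbanRes -> Region <- Tenure -> Industry
Condition 1 (no descendant of UnionMember in the set): holds — descendants of UnionMember are {Industry}; none are in {Experience, UrbanRes}.
Condition 2 (every backdoor path blocked by {Experience, UrbanRes}):
  P1: open — no interior node is in the conditioning set.
  P2: blocked at fork node UrbanRes ∈ conditioning set.
  P3: blocked at fork node UrbanRes ∈ conditioning set.
{Experience, UrbanRes} does not satisfy the backdoor criterion.

No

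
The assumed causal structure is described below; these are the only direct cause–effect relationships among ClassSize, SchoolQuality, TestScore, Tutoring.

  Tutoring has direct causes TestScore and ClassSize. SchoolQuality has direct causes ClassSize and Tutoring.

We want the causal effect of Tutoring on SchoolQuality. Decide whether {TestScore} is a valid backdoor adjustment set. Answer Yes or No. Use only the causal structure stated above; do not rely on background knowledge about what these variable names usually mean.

Backdoor paths from Tutoring to SchoolQuality (paths whose first edge points into Tutoring):
  P1: Tutoring <- ClassSize -> SchoolQuality
Condition 1 (no descendant of Tutoring in the set): holds — descendants of Tutoring are {SchoolQuality}; none are in {TestScore}.
Condition 2 (every backdoor path blocked by {TestScore}):
  P1: open — no interior node is in the conditioning set.
{TestScore} does not satisfy the backdoor criterion.

No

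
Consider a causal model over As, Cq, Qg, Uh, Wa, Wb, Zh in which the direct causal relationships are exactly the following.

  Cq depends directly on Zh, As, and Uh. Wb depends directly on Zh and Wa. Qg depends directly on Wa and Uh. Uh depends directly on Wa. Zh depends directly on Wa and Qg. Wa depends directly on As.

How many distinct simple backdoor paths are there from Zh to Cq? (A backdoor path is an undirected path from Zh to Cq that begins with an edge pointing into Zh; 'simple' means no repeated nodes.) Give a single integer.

A backdoor path from Zh to Cq is any simple undirected path whose first edge points into Zh (i.e. leaves Zh via a parent).
Parents of Zh: {Qg, Wa}.
Enumerating:
  P1: Zh <- Wa <- As -> Cq
  P2: Zh <- Wa -> Uh -> Cq
  P3: Zh <- Wa -> Qg <- Uh -> Cq
  P4: Zh <- Qg <- Wa <- As -> Cq
  P5: Zh <- Qg <- Wa -> Uh -> Cq
  P6: Zh <- Qg <- Uh <- Wa <- As -> Cq
  P7: Zh <- Qg <- Uh -> Cq
That exhausts the simple backdoor paths. Count: 7.

7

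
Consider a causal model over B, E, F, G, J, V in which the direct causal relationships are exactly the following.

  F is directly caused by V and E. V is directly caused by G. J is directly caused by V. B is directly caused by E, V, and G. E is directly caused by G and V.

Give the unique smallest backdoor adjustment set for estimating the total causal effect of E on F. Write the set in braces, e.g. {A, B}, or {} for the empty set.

{V}

Variables eligible for adjustment (non-descendants of E, excluding E and F): {G, J, V}.
Backdoor paths from E to F:
  P1: E <- G -> V -> F
  P2: E <- G -> B <- V -> F
  P3: E <- V -> F
The empty set is not sufficient: P1 (E <- G -> V -> F) has no collider blocking it and no conditioned non-collider, so it is open.
Try {V}:
  P1: blocked at chain node V ∈ conditioning set.
  P2: blocked at collider B (neither it nor any descendant is in the conditioning set).
  P3: blocked at fork node V ∈ conditioning set.
{V} contains no descendant of E and blocks every backdoor path.
No other singleton works — e.g. {G} leaves P3 open — so {V} is the unique smallest valid adjustment set.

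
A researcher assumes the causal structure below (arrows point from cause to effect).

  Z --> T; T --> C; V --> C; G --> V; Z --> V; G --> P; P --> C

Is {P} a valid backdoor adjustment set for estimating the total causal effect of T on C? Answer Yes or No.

No

Backdoor paths from T to C (paths whose first edge points into T):
  P1: T <- Z -> V <- G -> P -> C
  P2: T <- Z -> V -> C
Condition 1 (no descendant of T in the set): holds — descendants of T are {C}; none are in {P}.
Condition 2 (every backdoor path blocked by {P}):
  P1: blocked at collider V (neither it nor any descendant is in the conditioning set).
  P2: open — no interior node is in the conditioning set.
{P} does not satisfy the backdoor criterion.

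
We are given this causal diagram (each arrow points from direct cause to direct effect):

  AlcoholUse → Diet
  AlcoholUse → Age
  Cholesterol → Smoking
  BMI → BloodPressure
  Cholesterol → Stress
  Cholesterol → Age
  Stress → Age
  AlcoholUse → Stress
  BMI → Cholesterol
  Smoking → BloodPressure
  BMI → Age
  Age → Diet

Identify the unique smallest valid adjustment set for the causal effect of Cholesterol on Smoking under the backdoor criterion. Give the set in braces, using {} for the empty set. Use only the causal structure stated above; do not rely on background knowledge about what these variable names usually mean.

{}

Variables eligible for adjustment (non-descendants of Cholesterol, excluding Cholesterol and Smoking): {AlcoholUse, BMI}.
Backdoor paths from Cholesterol to Smoking:
  P1: Cholesterol <- BMI -> BloodPressure <- Smoking
Each backdoor path contains an unconditioned collider, so every path is already blocked with the empty conditioning set:
  P1: blocked at collider BloodPressure (neither it nor any descendant is in the conditioning set).
The empty set is therefore the unique smallest valid set.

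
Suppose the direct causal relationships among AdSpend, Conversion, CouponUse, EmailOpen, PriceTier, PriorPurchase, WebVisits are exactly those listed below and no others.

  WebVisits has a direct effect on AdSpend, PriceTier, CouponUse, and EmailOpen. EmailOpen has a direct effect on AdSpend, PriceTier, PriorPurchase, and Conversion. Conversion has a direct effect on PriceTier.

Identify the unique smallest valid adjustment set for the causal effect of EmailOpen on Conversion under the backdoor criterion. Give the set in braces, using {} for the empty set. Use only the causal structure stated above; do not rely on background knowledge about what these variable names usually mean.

{}

Variables eligible for adjustment (non-descendants of EmailOpen, excluding EmailOpen and Conversion): {CouponUse, WebVisits}.
Backdoor paths from EmailOpen to Conversion:
  P1: EmailOpen <- WebVisits -> PriceTier <- Conversion
Each backdoor path contains an unconditioned collider, so every path is already blocked with the empty conditioning set:
  P1: blocked at collider PriceTier (neither it nor any descendant is in the conditioning set).
The empty set is therefore the unique smallest valid set.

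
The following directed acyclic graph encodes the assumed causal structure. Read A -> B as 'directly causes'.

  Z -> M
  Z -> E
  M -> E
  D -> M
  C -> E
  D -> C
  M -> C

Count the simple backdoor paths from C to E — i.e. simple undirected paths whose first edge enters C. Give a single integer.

4

A backdoor path from C to E is any simple undirected path whose first edge points into C (i.e. leaves C via a parent).
Parents of C: {D, M}.
Enumerating:
  P1: C <- D -> M <- Z -> E
  P2: C <- D -> M -> E
  P3: C <- M <- Z -> E
  P4: C <- M -> E
That exhausts the simple backdoor paths. Count: 4.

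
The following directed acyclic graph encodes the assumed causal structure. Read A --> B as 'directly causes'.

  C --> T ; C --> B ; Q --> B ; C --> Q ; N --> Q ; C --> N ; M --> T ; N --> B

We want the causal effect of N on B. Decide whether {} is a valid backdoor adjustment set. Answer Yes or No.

Backdoor paths from N to B (paths whose first edge points into N):
  P1: N <- C -> Q -> B
  P2: N <- C -> B
Condition 1 (no descendant of N in the set): holds — descendants of N are {B, Q}; none are in {}.
Condition 2 (every backdoor path blocked by {}):
  P1: open — no interior node is in the conditioning set.
  P2: open — no interior node is in the conditioning set.
{} does not satisfy the backdoor criterion.

No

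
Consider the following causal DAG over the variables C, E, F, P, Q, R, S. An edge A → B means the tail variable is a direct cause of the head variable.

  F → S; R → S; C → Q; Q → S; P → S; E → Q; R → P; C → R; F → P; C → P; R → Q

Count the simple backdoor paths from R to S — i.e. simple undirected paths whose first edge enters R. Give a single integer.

3

A backdoor path from R to S is any simple undirected path whose first edge points into R (i.e. leaves R via a parent).
Parents of R: {C}.
Enumerating:
  P1: R <- C -> P <- F -> S
  P2: R <- C -> P -> S
  P3: R <- C -> Q -> S
That exhausts the simple backdoor paths. Count: 3.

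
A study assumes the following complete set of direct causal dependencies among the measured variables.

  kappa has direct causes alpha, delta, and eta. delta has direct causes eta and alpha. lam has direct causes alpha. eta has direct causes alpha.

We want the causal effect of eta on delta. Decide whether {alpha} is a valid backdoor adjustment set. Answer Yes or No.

Yes

Backdoor paths from eta to delta (paths whose first edge points into eta):
  P1: eta <- alpha -> delta
  P2: eta <- alpha -> kappa <- delta
Condition 1 (no descendant of eta in the set): holds — descendants of eta are {delta, kappa}; none are in {alpha}.
Condition 2 (every backdoor path blocked by {alpha}):
  P1: blocked at fork node alpha ∈ conditioning set.
  P2: blocked at fork node alpha ∈ conditioning set.
{alpha} satisfies the backdoor criterion.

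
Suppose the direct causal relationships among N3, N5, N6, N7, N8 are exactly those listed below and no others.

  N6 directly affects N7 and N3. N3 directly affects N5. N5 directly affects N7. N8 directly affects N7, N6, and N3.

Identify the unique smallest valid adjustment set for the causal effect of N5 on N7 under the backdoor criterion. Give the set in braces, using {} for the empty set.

Variables eligible for adjustment (non-descendants of N5, excluding N5 and N7): {N3, N6, N8}.
Backdoor paths from N5 to N7:
  P1: N5 <- N3 <- N8 -> N6 -> N7
  P2: N5 <- N3 <- N8 -> N7
  P3: N5 <- N3 <- N6 <- N8 -> N7
  P4: N5 <- N3 <- N6 -> N7
The empty set is not sufficient: P1 (N5 <- N3 <- N8 -> N6 -> N7) has no collider blocking it and no conditioned non-collider, so it is open.
Try {N3}:
  P1: blocked at chain node N3 ∈ conditioning set.
  P2: blocked at chain node N3 ∈ conditioning set.
  P3: blocked at chain node N3 ∈ conditioning set.
  P4: blocked at chain node N3 ∈ conditioning set.
{N3} contains no descendant of N5 and blocks every backdoor path.
No other singleton works — e.g. {N8} leaves P4 open — so {N3} is the unique smallest valid adjustment set.

{N3}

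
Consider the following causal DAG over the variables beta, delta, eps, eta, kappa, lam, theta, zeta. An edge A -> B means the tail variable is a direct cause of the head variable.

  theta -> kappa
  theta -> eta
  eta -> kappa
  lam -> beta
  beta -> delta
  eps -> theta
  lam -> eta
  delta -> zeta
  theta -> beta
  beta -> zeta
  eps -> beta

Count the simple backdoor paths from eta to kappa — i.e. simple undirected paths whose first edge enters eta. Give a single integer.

A backdoor path from eta to kappa is any simple undirected path whose first edge points into eta (i.e. leaves eta via a parent).
Parents of eta: {lam, theta}.
Enumerating:
  P1: eta <- lam -> beta <- eps -> theta -> kappa
  P2: eta <- lam -> beta <- theta -> kappa
  P3: eta <- theta -> kappa
That exhausts the simple backdoor paths. Count: 3.

3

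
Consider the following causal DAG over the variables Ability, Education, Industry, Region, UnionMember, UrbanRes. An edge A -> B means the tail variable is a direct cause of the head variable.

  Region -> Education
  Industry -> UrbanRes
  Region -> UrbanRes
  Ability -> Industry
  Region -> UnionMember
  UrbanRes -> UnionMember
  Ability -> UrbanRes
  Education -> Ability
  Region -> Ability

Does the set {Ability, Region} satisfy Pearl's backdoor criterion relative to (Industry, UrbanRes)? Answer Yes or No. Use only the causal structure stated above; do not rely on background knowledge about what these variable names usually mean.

Yes

Backdoor paths from Industry to UrbanRes (paths whose first edge points into Industry):
  P1: Industry <- Ability <- Region -> UrbanRes
  P2: Industry <- Ability <- Region -> UnionMember <- UrbanRes
  P3: Industry <- Ability <- Education <- Region -> UrbanRes
  P4: Industry <- Ability <- Education <- Region -> UnionMember <- UrbanRes
  P5: Industry <- Ability -> UrbanRes
Condition 1 (no descendant of Industry in the set): holds — descendants of Industry are {UnionMember, UrbanRes}; none are in {Ability, Region}.
Condition 2 (every backdoor path blocked by {Ability, Region}):
  P1: blocked at chain node Ability ∈ conditioning set.
  P2: blocked at chain node Ability ∈ conditioning set.
  P3: blocked at chain node Ability ∈ conditioning set.
  P4: blocked at chain node Ability ∈ conditioning set.
  P5: blocked at fork node Ability ∈ conditioning set.
{Ability, Region} satisfies the backdoor criterion.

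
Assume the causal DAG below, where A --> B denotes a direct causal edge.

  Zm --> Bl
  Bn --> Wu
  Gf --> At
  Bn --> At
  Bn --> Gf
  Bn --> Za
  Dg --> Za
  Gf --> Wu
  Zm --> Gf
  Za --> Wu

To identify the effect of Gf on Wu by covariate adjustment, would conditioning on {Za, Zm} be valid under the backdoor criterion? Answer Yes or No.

No

Backdoor paths from Gf to Wu (paths whose first edge points into Gf):
  P1: Gf <- Bn -> Za -> Wu
  P2: Gf <- Bn -> Wu
Condition 1 (no descendant of Gf in the set): holds — descendants of Gf are {At, Wu}; none are in {Za, Zm}.
Condition 2 (every backdoor path blocked by {Za, Zm}):
  P1: blocked at chain node Za ∈ conditioning set.
  P2: open — no interior node is in the conditioning set.
{Za, Zm} does not satisfy the backdoor criterion.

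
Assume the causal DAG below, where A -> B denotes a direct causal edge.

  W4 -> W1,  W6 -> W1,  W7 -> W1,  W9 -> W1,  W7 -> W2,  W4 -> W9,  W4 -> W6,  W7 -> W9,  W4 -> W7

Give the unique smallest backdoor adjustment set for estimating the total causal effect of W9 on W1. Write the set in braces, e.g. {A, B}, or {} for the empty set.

{W4, W7}

Variables eligible for adjustment (non-descendants of W9, excluding W9 and W1): {W2, W4, W6, W7}.
Backdoor paths from W9 to W1:
  P1: W9 <- W4 -> W7 -> W1
  P2: W9 <- W4 -> W6 -> W1
  P3: W9 <- W4 -> W1
  P4: W9 <- W7 <- W4 -> W6 -> W1
  P5: W9 <- W7 <- W4 -> W1
  P6: W9 <- W7 -> W1
The empty set is not sufficient: P1 (W9 <- W4 -> W7 -> W1) has no collider blocking it and no conditioned non-collider, so it is open.
Try {W4, W7}:
  P1: blocked at fork node W4 ∈ conditioning set.
  P2: blocked at fork node W4 ∈ conditioning set.
  P3: blocked at fork node W4 ∈ conditioning set.
  P4: blocked at chain node W7 ∈ conditioning set.
  P5: blocked at chain node W7 ∈ conditioning set.
  P6: blocked at fork node W7 ∈ conditioning set.
{W4, W7} contains no descendant of W9 and blocks every backdoor path.
Every element of {W4, W7} is needed (dropping W4 leaves P2 open; dropping W7 leaves P6 open), so no proper subset is valid.
Among all size-2 subsets of the eligible variables, only {W4, W7} blocks every backdoor path, so it is the unique smallest valid adjustment set.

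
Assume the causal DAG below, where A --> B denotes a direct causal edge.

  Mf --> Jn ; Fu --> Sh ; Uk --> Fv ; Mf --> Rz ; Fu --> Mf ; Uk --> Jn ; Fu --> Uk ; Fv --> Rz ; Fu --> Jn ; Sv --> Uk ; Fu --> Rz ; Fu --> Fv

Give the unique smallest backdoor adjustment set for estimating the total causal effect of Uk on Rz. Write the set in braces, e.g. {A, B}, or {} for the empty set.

{Fu}

Variables eligible for adjustment (non-descendants of Uk, excluding Uk and Rz): {Fu, Mf, Sh, Sv}.
Backdoor paths from Uk to Rz:
  P1: Uk <- Fu -> Mf -> Rz
  P2: Uk <- Fu -> Fv -> Rz
  P3: Uk <- Fu -> Jn <- Mf -> Rz
  P4: Uk <- Fu -> Rz
The empty set is not sufficient: P1 (Uk <- Fu -> Mf -> Rz) has no collider blocking it and no conditioned non-collider, so it is open.
Try {Fu}:
  P1: blocked at fork node Fu ∈ conditioning set.
  P2: blocked at fork node Fu ∈ conditioning set.
  P3: blocked at fork node Fu ∈ conditioning set.
  P4: blocked at fork node Fu ∈ conditioning set.
{Fu} contains no descendant of Uk and blocks every backdoor path.
No other singleton works — e.g. {Sv} leaves P1 open — so {Fu} is the unique smallest valid adjustment set.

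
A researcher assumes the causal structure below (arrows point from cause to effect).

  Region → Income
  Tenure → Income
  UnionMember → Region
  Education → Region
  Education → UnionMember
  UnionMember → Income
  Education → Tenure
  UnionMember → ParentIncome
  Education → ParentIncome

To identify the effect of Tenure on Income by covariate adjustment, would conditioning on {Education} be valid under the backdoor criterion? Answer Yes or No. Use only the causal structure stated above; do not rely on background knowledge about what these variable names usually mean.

Yes

Backdoor paths from Tenure to Income (paths whose first edge points into Tenure):
  P1: Tenure <- Education -> UnionMember -> Region -> Income
  P2: Tenure <- Education -> UnionMember -> Income
  P3: Tenure <- Education -> Region <- UnionMember -> Income
  P4: Tenure <- Education -> Region -> Income
  P5: Tenure <- Education -> ParentIncome <- UnionMember -> Region -> Income
  P6: Tenure <- Education -> ParentIncome <- UnionMember -> Income
Condition 1 (no descendant of Tenure in the set): holds — descendants of Tenure are {Income}; none are in {Education}.
Condition 2 (every backdoor path blocked by {Education}):
  P1: blocked at fork node Education ∈ conditioning set.
  P2: blocked at fork node Education ∈ conditioning set.
  P3: blocked at fork node Education ∈ conditioning set.
  P4: blocked at fork node Education ∈ conditioning set.
  P5: blocked at fork node Education ∈ conditioning set.
  P6: blocked at fork node Education ∈ conditioning set.
{Education} satisfies the backdoor criterion.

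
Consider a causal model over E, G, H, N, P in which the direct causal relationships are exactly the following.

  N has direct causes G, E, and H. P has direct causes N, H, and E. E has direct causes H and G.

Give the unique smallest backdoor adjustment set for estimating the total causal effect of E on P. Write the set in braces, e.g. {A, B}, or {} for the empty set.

Variables eligible for adjustment (non-descendants of E, excluding E and P): {G, H}.
Backdoor paths from E to P:
  P1: E <- G -> N <- H -> P
  P2: E <- G -> N -> P
  P3: E <- H -> N -> P
  P4: E <- H -> P
The empty set is not sufficient: P2 (E <- G -> N -> P) has no collider blocking it and no conditioned non-collider, so it is open.
Try {G, H}:
  P1: blocked at fork node G ∈ conditioning set.
  P2: blocked at fork node G ∈ conditioning set.
  P3: blocked at fork node H ∈ conditioning set.
  P4: blocked at fork node H ∈ conditioning set.
{G, H} contains no descendant of E and blocks every backdoor path.
Every element of {G, H} is needed (dropping G leaves P2 open; dropping H leaves P3 open), so no proper subset is valid.
Among all size-2 subsets of the eligible variables, only {G, H} blocks every backdoor path, so it is the unique smallest valid adjustment set.

{G, H}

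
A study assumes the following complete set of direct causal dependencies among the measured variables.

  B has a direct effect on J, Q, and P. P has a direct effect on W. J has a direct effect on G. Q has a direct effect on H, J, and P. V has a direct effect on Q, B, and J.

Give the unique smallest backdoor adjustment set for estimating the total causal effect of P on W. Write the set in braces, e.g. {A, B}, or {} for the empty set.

{}

Variables eligible for adjustment (non-descendants of P, excluding P and W): {B, G, H, J, Q, V}.
Backdoor paths from P to W:
  (none)
With no backdoor paths the empty set already satisfies the criterion, and it is trivially minimal.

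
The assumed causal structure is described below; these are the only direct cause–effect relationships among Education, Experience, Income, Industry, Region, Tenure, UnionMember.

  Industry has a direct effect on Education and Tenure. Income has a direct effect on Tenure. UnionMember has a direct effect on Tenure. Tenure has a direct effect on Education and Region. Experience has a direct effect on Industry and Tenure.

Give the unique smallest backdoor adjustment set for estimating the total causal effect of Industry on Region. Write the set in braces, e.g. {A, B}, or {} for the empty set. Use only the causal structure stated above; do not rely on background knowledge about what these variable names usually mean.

Variables eligible for adjustment (non-descendants of Industry, excluding Industry and Region): {Experience, Income, UnionMember}.
Backdoor paths from Industry to Region:
  P1: Industry <- Experience -> Tenure -> Region
The empty set is not sufficient: P1 (Industry <- Experience -> Tenure -> Region) has no collider blocking it and no conditioned non-collider, so it is open.
Try {Experience}:
  P1: blocked at fork node Experience ∈ conditioning set.
{Experience} contains no descendant of Industry and blocks every backdoor path.
No other singleton works — e.g. {Income} leaves P1 open — so {Experience} is the unique smallest valid adjustment set.

{Experience}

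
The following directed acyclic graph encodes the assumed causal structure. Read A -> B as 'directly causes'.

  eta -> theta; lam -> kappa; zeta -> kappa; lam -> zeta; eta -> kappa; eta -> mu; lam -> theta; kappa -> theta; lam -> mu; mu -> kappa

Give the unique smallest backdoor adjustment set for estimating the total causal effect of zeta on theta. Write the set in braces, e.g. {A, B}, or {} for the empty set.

{lam}

Variables eligible for adjustment (non-descendants of zeta, excluding zeta and theta): {eta, lam, mu}.
Backdoor paths from zeta to theta:
  P1: zeta <- lam -> mu <- eta -> kappa -> theta
  P2: zeta <- lam -> mu <- eta -> theta
  P3: zeta <- lam -> mu -> kappa <- eta -> theta
  P4: zeta <- lam -> mu -> kappa -> theta
  P5: zeta <- lam -> kappa <- eta -> theta
  P6: zeta <- lam -> kappa <- mu <- eta -> theta
  P7: zeta <- lam -> kappa -> theta
  P8: zeta <- lam -> theta
The empty set is not sufficient: P4 (zeta <- lam -> mu -> kappa -> theta) has no collider blocking it and no conditioned non-collider, so it is open.
Try {lam}:
  P1: blocked at fork node lam ∈ conditioning set.
  P2: blocked at fork node lam ∈ conditioning set.
  P3: blocked at fork node lam ∈ conditioning set.
  P4: blocked at fork node lam ∈ conditioning set.
  P5: blocked at fork node lam ∈ conditioning set.
  P6: blocked at fork node lam ∈ conditioning set.
  P7: blocked at fork node lam ∈ conditioning set.
  P8: blocked at fork node lam ∈ conditioning set.
{lam} contains no descendant of zeta and blocks every backdoor path.
No other singleton works — e.g. {eta} leaves P4 open — so {lam} is the unique smallest valid adjustment set.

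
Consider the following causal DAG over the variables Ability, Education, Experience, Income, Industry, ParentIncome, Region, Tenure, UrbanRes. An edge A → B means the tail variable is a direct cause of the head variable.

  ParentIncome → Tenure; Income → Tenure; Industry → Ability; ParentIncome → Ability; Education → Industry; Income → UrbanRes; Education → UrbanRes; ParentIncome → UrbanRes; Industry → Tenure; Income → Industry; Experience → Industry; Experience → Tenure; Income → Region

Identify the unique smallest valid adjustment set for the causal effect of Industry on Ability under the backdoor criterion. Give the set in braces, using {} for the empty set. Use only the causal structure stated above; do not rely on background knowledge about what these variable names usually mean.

{}

Variables eligible for adjustment (non-descendants of Industry, excluding Industry and Ability): {Education, Experience, Income, ParentIncome, Region, UrbanRes}.
Backdoor paths from Industry to Ability:
  P1: Industry <- Income -> UrbanRes <- ParentIncome -> Ability
  P2: Industry <- Income -> Tenure <- ParentIncome -> Ability
  P3: Industry <- Experience -> Tenure <- Income -> UrbanRes <- ParentIncome -> Ability
  P4: Industry <- Experience -> Tenure <- ParentIncome -> Ability
  P5: Industry <- Education -> UrbanRes <- Income -> Tenure <- ParentIncome -> Ability
  P6: Industry <- Education -> UrbanRes <- ParentIncome -> Ability
Each backdoor path contains an unconditioned collider, so every path is already blocked with the empty conditioning set:
  P1: blocked at collider UrbanRes (neither it nor any descendant is in the conditioning set).
  P2: blocked at collider Tenure (neither it nor any descendant is in the conditioning set).
  P3: blocked at collider Tenure (neither it nor any descendant is in the conditioning set).
  P4: blocked at collider Tenure (neither it nor any descendant is in the conditioning set).
  P5: blocked at collider UrbanRes (neither it nor any descendant is in the conditioning set).
  P6: blocked at collider UrbanRes (neither it nor any descendant is in the conditioning set).
The empty set is therefore the unique smallest valid set.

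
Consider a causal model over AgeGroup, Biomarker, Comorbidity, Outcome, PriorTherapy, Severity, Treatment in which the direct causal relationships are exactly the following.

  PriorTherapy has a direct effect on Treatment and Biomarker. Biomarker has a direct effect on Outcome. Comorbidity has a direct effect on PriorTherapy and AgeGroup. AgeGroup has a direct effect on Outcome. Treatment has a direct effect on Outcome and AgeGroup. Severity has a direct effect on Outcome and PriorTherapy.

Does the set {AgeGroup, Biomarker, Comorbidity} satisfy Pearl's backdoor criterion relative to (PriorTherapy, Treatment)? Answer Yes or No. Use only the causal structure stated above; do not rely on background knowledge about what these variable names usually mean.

Backdoor paths from PriorTherapy to Treatment (paths whose first edge points into PriorTherapy):
  P1: PriorTherapy <- Comorbidity -> AgeGroup <- Treatment
  P2: PriorTherapy <- Comorbidity -> AgeGroup -> Outcome <- Treatment
  P3: PriorTherapy <- Severity -> Outcome <- Treatment
  P4: PriorTherapy <- Severity -> Outcome <- AgeGroup <- Treatment
Condition 1 (no descendant of PriorTherapy in the set): FAILS — AgeGroup and Biomarker are descendants of PriorTherapy.
Condition 2 (every backdoor path blocked by {AgeGroup, Biomarker, Comorbidity}):
  P1: blocked at fork node Comorbidity ∈ conditioning set.
  P2: blocked at fork node Comorbidity ∈ conditioning set.
  P3: blocked at collider Outcome (neither it nor any descendant is in the conditioning set).
  P4: blocked at collider Outcome (neither it nor any descendant is in the conditioning set).
{AgeGroup, Biomarker, Comorbidity} does not satisfy the backdoor criterion.

No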